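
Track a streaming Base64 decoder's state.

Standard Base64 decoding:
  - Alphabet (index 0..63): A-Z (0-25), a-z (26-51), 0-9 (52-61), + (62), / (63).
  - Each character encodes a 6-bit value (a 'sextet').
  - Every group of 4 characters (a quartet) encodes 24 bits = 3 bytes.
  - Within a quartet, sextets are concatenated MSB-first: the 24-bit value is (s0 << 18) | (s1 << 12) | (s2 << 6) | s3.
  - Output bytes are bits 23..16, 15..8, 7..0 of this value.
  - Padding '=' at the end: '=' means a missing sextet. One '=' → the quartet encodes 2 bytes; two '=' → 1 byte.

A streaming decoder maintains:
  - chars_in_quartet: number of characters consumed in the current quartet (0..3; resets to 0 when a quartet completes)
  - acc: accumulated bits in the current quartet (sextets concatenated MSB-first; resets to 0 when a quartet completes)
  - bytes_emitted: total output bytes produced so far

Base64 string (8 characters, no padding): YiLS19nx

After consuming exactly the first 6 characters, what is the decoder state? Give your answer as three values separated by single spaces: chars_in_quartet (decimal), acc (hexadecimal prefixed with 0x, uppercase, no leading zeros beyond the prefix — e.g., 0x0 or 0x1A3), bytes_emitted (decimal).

After char 0 ('Y'=24): chars_in_quartet=1 acc=0x18 bytes_emitted=0
After char 1 ('i'=34): chars_in_quartet=2 acc=0x622 bytes_emitted=0
After char 2 ('L'=11): chars_in_quartet=3 acc=0x1888B bytes_emitted=0
After char 3 ('S'=18): chars_in_quartet=4 acc=0x6222D2 -> emit 62 22 D2, reset; bytes_emitted=3
After char 4 ('1'=53): chars_in_quartet=1 acc=0x35 bytes_emitted=3
After char 5 ('9'=61): chars_in_quartet=2 acc=0xD7D bytes_emitted=3

Answer: 2 0xD7D 3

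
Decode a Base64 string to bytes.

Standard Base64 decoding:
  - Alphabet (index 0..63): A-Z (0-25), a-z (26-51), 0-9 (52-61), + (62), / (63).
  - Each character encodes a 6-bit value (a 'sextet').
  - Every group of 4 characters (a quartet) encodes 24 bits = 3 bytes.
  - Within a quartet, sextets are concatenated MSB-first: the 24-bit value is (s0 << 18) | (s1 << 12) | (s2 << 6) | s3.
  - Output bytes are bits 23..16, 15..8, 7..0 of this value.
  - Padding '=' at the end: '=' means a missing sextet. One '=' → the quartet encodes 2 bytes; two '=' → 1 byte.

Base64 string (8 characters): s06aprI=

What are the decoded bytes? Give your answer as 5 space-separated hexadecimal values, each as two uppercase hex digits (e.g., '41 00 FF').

After char 0 ('s'=44): chars_in_quartet=1 acc=0x2C bytes_emitted=0
After char 1 ('0'=52): chars_in_quartet=2 acc=0xB34 bytes_emitted=0
After char 2 ('6'=58): chars_in_quartet=3 acc=0x2CD3A bytes_emitted=0
After char 3 ('a'=26): chars_in_quartet=4 acc=0xB34E9A -> emit B3 4E 9A, reset; bytes_emitted=3
After char 4 ('p'=41): chars_in_quartet=1 acc=0x29 bytes_emitted=3
After char 5 ('r'=43): chars_in_quartet=2 acc=0xA6B bytes_emitted=3
After char 6 ('I'=8): chars_in_quartet=3 acc=0x29AC8 bytes_emitted=3
Padding '=': partial quartet acc=0x29AC8 -> emit A6 B2; bytes_emitted=5

Answer: B3 4E 9A A6 B2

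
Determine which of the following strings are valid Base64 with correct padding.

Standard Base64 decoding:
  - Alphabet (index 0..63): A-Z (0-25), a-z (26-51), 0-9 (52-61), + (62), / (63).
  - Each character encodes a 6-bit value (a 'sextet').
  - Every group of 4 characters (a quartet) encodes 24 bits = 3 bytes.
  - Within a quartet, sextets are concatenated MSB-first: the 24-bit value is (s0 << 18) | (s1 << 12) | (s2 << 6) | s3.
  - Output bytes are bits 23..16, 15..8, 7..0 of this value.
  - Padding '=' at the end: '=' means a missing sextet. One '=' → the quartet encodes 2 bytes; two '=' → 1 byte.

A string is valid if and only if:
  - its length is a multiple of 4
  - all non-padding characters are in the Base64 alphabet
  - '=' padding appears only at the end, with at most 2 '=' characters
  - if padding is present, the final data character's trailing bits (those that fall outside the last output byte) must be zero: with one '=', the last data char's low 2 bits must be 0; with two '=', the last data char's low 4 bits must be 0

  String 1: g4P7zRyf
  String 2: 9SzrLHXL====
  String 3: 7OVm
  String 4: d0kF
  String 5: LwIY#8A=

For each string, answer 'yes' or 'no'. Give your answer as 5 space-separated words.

Answer: yes no yes yes no

Derivation:
String 1: 'g4P7zRyf' → valid
String 2: '9SzrLHXL====' → invalid (4 pad chars (max 2))
String 3: '7OVm' → valid
String 4: 'd0kF' → valid
String 5: 'LwIY#8A=' → invalid (bad char(s): ['#'])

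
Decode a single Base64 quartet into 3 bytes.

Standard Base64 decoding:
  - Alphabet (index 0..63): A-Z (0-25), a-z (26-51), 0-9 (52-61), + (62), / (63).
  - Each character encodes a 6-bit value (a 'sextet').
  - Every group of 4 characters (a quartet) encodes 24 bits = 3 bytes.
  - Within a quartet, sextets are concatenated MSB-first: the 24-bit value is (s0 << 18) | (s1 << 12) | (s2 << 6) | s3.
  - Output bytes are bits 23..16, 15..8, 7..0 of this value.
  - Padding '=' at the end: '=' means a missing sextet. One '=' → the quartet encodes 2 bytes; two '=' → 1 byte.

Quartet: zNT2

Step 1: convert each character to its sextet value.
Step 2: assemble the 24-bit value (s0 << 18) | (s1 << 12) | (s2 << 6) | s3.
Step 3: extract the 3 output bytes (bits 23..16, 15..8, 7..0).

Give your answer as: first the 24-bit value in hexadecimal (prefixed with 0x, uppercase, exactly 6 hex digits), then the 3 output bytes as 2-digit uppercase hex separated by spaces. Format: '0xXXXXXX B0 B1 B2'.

Sextets: z=51, N=13, T=19, 2=54
24-bit: (51<<18) | (13<<12) | (19<<6) | 54
      = 0xCC0000 | 0x00D000 | 0x0004C0 | 0x000036
      = 0xCCD4F6
Bytes: (v>>16)&0xFF=CC, (v>>8)&0xFF=D4, v&0xFF=F6

Answer: 0xCCD4F6 CC D4 F6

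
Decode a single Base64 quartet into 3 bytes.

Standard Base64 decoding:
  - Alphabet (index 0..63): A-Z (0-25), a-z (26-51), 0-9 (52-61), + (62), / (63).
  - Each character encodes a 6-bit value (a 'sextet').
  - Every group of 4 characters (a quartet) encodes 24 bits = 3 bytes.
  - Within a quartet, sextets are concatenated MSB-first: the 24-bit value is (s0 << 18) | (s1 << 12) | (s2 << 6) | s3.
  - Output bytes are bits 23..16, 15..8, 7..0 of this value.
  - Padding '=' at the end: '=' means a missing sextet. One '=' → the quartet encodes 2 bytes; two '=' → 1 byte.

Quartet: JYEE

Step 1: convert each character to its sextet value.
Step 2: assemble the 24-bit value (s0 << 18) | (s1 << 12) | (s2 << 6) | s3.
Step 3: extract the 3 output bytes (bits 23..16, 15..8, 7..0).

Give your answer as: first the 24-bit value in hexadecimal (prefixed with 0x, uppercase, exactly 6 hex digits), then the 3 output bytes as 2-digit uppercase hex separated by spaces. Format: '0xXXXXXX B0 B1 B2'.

Sextets: J=9, Y=24, E=4, E=4
24-bit: (9<<18) | (24<<12) | (4<<6) | 4
      = 0x240000 | 0x018000 | 0x000100 | 0x000004
      = 0x258104
Bytes: (v>>16)&0xFF=25, (v>>8)&0xFF=81, v&0xFF=04

Answer: 0x258104 25 81 04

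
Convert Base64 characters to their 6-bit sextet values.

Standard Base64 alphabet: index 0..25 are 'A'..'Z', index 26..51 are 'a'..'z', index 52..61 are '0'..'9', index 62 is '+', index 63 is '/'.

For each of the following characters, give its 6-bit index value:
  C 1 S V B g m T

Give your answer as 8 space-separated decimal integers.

Answer: 2 53 18 21 1 32 38 19

Derivation:
'C': A..Z range, ord('C') − ord('A') = 2
'1': 0..9 range, 52 + ord('1') − ord('0') = 53
'S': A..Z range, ord('S') − ord('A') = 18
'V': A..Z range, ord('V') − ord('A') = 21
'B': A..Z range, ord('B') − ord('A') = 1
'g': a..z range, 26 + ord('g') − ord('a') = 32
'm': a..z range, 26 + ord('m') − ord('a') = 38
'T': A..Z range, ord('T') − ord('A') = 19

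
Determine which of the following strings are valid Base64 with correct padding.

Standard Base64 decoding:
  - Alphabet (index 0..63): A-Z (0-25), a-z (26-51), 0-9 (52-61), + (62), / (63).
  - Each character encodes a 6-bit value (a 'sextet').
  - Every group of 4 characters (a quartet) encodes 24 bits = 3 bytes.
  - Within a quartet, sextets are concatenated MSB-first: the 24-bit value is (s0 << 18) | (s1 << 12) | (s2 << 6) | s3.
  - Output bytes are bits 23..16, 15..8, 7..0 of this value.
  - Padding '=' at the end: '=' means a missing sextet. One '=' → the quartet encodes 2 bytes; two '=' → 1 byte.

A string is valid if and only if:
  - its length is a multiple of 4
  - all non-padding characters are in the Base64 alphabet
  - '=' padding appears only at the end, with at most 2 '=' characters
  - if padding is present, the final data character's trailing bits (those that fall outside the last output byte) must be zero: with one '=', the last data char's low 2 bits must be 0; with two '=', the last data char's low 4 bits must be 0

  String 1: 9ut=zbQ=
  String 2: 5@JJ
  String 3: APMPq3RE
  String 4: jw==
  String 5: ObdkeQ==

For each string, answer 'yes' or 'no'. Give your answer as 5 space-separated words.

Answer: no no yes yes yes

Derivation:
String 1: '9ut=zbQ=' → invalid (bad char(s): ['=']; '=' in middle)
String 2: '5@JJ' → invalid (bad char(s): ['@'])
String 3: 'APMPq3RE' → valid
String 4: 'jw==' → valid
String 5: 'ObdkeQ==' → valid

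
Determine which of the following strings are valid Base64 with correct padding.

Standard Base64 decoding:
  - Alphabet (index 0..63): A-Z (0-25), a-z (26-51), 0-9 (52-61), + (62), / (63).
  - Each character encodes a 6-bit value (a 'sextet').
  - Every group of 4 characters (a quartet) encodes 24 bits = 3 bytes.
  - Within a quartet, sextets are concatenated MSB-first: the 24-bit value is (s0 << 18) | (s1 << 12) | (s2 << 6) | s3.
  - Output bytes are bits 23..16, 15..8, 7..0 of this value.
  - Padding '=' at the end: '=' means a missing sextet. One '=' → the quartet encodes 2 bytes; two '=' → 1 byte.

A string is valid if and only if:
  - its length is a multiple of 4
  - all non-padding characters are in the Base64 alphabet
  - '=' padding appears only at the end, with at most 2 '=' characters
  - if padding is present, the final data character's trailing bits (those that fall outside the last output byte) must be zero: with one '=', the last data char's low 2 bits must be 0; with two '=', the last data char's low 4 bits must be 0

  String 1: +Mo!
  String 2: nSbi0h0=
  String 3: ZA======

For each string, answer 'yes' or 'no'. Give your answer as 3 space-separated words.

String 1: '+Mo!' → invalid (bad char(s): ['!'])
String 2: 'nSbi0h0=' → valid
String 3: 'ZA======' → invalid (6 pad chars (max 2))

Answer: no yes no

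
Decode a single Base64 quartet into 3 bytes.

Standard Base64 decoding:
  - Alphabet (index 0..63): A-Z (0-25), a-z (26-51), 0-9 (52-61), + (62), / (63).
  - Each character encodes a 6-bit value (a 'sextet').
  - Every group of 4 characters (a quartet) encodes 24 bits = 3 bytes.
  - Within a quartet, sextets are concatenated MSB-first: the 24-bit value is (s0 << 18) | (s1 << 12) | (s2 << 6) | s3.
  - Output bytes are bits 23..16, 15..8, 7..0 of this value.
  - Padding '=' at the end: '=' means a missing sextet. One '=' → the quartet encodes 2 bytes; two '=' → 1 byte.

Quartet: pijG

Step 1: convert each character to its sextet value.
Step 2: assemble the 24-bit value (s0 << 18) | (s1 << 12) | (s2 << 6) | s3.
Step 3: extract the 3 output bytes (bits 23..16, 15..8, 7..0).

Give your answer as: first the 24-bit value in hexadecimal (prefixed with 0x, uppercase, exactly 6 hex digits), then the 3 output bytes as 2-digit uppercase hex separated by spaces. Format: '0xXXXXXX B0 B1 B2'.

Sextets: p=41, i=34, j=35, G=6
24-bit: (41<<18) | (34<<12) | (35<<6) | 6
      = 0xA40000 | 0x022000 | 0x0008C0 | 0x000006
      = 0xA628C6
Bytes: (v>>16)&0xFF=A6, (v>>8)&0xFF=28, v&0xFF=C6

Answer: 0xA628C6 A6 28 C6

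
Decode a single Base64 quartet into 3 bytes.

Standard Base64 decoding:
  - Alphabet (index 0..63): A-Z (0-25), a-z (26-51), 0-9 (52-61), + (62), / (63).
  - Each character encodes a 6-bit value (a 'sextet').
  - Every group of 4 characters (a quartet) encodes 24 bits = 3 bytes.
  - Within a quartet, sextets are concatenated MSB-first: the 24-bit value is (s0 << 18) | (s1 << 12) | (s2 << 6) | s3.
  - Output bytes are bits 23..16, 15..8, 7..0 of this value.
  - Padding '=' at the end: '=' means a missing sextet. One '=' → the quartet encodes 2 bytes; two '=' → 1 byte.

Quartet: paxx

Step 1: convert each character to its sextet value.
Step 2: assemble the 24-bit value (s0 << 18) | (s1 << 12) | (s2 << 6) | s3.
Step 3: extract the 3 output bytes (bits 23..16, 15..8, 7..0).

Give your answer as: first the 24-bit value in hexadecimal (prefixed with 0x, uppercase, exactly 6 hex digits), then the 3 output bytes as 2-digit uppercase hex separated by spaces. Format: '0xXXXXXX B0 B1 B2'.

Sextets: p=41, a=26, x=49, x=49
24-bit: (41<<18) | (26<<12) | (49<<6) | 49
      = 0xA40000 | 0x01A000 | 0x000C40 | 0x000031
      = 0xA5AC71
Bytes: (v>>16)&0xFF=A5, (v>>8)&0xFF=AC, v&0xFF=71

Answer: 0xA5AC71 A5 AC 71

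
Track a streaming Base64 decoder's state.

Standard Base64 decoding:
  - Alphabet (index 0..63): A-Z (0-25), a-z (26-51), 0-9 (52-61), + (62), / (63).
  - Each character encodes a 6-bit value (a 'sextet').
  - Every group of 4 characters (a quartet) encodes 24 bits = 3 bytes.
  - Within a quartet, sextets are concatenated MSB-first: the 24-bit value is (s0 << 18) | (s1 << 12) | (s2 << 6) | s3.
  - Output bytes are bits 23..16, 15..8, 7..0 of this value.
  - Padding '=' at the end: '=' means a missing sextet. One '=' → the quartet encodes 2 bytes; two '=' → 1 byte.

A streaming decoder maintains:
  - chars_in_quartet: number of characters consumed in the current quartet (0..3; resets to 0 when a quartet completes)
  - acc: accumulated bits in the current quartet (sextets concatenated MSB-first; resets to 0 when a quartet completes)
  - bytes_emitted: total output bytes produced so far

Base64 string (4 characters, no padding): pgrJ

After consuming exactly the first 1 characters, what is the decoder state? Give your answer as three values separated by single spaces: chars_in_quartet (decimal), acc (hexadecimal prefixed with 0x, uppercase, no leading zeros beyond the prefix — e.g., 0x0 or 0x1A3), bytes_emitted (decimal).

Answer: 1 0x29 0

Derivation:
After char 0 ('p'=41): chars_in_quartet=1 acc=0x29 bytes_emitted=0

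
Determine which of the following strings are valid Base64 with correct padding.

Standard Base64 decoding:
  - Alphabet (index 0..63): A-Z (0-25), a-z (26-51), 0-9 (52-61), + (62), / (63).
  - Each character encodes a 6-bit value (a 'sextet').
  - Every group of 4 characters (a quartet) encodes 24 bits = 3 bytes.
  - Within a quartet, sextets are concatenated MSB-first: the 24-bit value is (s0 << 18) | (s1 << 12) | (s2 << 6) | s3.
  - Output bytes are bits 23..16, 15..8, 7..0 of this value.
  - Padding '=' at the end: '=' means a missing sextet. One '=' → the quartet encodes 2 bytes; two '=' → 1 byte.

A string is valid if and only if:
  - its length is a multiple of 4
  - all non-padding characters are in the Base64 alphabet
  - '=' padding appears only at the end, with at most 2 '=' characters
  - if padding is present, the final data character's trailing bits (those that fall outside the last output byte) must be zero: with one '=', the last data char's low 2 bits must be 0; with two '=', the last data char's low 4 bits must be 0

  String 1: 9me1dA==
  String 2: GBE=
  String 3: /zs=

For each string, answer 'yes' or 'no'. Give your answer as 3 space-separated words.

Answer: yes yes yes

Derivation:
String 1: '9me1dA==' → valid
String 2: 'GBE=' → valid
String 3: '/zs=' → valid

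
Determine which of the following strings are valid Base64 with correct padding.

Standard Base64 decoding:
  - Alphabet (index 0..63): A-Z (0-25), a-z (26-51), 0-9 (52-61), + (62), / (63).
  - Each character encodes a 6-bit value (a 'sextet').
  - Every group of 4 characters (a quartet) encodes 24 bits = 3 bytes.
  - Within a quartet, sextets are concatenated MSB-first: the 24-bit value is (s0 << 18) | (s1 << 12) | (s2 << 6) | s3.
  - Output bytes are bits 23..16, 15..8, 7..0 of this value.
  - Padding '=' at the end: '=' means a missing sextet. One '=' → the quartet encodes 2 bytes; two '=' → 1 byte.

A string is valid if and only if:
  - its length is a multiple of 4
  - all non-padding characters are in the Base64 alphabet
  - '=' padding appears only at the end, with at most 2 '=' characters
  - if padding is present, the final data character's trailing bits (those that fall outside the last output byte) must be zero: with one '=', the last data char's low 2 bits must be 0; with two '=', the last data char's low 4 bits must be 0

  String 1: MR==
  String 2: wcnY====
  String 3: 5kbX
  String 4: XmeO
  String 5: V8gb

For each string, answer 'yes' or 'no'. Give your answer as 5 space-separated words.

Answer: no no yes yes yes

Derivation:
String 1: 'MR==' → invalid (bad trailing bits)
String 2: 'wcnY====' → invalid (4 pad chars (max 2))
String 3: '5kbX' → valid
String 4: 'XmeO' → valid
String 5: 'V8gb' → valid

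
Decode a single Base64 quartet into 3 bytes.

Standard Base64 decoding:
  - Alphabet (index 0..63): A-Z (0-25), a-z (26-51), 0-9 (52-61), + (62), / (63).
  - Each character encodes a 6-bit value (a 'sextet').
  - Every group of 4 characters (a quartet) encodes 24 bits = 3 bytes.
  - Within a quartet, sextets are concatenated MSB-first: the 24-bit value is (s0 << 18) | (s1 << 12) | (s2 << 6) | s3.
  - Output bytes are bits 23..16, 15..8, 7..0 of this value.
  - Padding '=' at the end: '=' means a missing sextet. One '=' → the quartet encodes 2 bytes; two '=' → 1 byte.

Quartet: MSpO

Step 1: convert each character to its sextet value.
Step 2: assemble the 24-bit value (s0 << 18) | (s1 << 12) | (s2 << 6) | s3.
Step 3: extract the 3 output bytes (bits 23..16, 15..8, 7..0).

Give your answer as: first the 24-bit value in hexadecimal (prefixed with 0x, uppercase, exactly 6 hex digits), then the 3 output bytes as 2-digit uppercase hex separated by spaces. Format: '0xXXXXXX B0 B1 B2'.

Sextets: M=12, S=18, p=41, O=14
24-bit: (12<<18) | (18<<12) | (41<<6) | 14
      = 0x300000 | 0x012000 | 0x000A40 | 0x00000E
      = 0x312A4E
Bytes: (v>>16)&0xFF=31, (v>>8)&0xFF=2A, v&0xFF=4E

Answer: 0x312A4E 31 2A 4E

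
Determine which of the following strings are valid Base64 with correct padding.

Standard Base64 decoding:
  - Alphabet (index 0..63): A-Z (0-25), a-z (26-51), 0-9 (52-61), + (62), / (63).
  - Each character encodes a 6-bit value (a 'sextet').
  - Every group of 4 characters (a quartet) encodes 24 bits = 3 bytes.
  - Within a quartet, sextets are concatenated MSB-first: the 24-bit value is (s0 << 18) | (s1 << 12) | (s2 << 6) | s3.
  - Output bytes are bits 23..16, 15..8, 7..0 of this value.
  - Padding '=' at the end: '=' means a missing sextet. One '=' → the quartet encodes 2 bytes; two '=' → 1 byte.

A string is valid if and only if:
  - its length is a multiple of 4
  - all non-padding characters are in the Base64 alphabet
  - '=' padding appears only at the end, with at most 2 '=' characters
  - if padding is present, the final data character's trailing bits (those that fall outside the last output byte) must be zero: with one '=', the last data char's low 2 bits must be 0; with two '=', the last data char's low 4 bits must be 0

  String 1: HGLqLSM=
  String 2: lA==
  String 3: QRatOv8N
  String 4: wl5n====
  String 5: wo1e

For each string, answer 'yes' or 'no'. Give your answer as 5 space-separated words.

String 1: 'HGLqLSM=' → valid
String 2: 'lA==' → valid
String 3: 'QRatOv8N' → valid
String 4: 'wl5n====' → invalid (4 pad chars (max 2))
String 5: 'wo1e' → valid

Answer: yes yes yes no yes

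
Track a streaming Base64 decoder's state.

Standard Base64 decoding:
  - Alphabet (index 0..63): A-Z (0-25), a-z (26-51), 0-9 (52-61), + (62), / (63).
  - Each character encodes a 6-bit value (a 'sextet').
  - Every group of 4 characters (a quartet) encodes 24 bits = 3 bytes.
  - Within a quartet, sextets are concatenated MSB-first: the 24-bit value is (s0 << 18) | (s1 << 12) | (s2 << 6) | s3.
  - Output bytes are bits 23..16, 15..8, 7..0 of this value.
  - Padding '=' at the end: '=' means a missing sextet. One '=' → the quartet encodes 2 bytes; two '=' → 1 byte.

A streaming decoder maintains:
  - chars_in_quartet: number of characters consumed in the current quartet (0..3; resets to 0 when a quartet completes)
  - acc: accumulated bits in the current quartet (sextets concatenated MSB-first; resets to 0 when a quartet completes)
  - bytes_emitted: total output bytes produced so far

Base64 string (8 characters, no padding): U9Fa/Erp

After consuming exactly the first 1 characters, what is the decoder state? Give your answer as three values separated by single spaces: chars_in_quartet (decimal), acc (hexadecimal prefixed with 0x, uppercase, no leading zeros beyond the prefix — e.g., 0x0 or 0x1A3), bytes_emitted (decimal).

Answer: 1 0x14 0

Derivation:
After char 0 ('U'=20): chars_in_quartet=1 acc=0x14 bytes_emitted=0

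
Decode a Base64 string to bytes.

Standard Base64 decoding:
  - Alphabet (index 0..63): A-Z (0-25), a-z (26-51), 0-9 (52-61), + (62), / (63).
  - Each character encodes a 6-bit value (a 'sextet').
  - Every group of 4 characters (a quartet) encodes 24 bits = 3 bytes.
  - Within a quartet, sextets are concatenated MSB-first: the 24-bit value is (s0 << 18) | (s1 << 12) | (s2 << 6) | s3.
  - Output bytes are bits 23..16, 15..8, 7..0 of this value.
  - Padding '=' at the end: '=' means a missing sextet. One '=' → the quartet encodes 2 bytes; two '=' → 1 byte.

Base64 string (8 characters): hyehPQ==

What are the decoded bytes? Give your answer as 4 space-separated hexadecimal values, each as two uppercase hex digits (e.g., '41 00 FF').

Answer: 87 27 A1 3D

Derivation:
After char 0 ('h'=33): chars_in_quartet=1 acc=0x21 bytes_emitted=0
After char 1 ('y'=50): chars_in_quartet=2 acc=0x872 bytes_emitted=0
After char 2 ('e'=30): chars_in_quartet=3 acc=0x21C9E bytes_emitted=0
After char 3 ('h'=33): chars_in_quartet=4 acc=0x8727A1 -> emit 87 27 A1, reset; bytes_emitted=3
After char 4 ('P'=15): chars_in_quartet=1 acc=0xF bytes_emitted=3
After char 5 ('Q'=16): chars_in_quartet=2 acc=0x3D0 bytes_emitted=3
Padding '==': partial quartet acc=0x3D0 -> emit 3D; bytes_emitted=4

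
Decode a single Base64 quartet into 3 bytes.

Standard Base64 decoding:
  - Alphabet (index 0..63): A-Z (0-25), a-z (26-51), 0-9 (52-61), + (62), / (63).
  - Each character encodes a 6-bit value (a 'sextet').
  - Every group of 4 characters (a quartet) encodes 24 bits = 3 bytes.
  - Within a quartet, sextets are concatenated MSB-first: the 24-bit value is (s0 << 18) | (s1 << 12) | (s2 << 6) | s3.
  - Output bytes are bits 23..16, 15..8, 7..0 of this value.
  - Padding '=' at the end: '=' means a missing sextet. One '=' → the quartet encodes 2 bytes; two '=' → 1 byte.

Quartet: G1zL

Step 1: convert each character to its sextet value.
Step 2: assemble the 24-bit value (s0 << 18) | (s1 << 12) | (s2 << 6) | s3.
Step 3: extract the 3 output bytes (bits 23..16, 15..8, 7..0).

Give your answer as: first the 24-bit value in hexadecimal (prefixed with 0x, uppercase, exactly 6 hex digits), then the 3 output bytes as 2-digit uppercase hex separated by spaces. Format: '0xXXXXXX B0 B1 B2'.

Sextets: G=6, 1=53, z=51, L=11
24-bit: (6<<18) | (53<<12) | (51<<6) | 11
      = 0x180000 | 0x035000 | 0x000CC0 | 0x00000B
      = 0x1B5CCB
Bytes: (v>>16)&0xFF=1B, (v>>8)&0xFF=5C, v&0xFF=CB

Answer: 0x1B5CCB 1B 5C CB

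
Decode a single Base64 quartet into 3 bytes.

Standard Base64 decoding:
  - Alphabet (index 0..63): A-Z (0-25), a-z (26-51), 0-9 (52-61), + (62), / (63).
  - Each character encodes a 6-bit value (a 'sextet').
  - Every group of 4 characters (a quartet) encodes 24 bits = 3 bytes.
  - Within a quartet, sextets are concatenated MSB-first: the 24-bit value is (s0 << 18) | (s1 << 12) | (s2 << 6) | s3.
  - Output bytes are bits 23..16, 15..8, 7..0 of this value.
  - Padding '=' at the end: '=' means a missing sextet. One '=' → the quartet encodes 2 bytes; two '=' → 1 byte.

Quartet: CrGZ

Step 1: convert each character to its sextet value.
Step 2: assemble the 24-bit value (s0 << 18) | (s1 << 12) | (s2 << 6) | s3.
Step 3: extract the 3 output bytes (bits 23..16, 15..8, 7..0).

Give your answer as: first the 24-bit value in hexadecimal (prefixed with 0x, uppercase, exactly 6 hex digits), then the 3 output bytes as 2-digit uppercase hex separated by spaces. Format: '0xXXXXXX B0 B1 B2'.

Answer: 0x0AB199 0A B1 99

Derivation:
Sextets: C=2, r=43, G=6, Z=25
24-bit: (2<<18) | (43<<12) | (6<<6) | 25
      = 0x080000 | 0x02B000 | 0x000180 | 0x000019
      = 0x0AB199
Bytes: (v>>16)&0xFF=0A, (v>>8)&0xFF=B1, v&0xFF=99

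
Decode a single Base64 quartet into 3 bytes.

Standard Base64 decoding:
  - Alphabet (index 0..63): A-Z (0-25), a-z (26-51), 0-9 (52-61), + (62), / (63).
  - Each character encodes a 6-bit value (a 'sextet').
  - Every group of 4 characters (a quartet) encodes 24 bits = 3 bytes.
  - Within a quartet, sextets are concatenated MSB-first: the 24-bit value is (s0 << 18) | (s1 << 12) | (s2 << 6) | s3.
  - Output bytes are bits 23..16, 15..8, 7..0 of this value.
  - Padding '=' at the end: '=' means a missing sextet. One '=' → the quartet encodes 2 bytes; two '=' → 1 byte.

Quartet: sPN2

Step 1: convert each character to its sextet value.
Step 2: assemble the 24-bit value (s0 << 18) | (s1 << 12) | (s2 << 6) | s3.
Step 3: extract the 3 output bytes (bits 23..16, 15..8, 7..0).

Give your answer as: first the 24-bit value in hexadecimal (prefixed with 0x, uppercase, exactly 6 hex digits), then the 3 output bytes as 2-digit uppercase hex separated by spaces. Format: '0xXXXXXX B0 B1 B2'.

Answer: 0xB0F376 B0 F3 76

Derivation:
Sextets: s=44, P=15, N=13, 2=54
24-bit: (44<<18) | (15<<12) | (13<<6) | 54
      = 0xB00000 | 0x00F000 | 0x000340 | 0x000036
      = 0xB0F376
Bytes: (v>>16)&0xFF=B0, (v>>8)&0xFF=F3, v&0xFF=76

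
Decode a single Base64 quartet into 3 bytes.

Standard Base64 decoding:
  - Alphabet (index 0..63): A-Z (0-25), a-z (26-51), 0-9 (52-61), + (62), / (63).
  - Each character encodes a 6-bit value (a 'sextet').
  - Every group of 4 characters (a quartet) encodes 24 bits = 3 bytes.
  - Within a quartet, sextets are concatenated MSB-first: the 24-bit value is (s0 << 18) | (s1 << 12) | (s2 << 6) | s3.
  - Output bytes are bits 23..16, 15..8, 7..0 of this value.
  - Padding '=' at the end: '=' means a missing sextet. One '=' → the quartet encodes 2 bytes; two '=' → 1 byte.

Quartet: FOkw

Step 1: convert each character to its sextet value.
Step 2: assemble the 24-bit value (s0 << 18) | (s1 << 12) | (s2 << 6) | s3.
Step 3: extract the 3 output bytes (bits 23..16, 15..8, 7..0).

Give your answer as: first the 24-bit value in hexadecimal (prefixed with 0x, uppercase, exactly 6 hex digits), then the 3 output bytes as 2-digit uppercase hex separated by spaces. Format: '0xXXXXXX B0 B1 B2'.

Sextets: F=5, O=14, k=36, w=48
24-bit: (5<<18) | (14<<12) | (36<<6) | 48
      = 0x140000 | 0x00E000 | 0x000900 | 0x000030
      = 0x14E930
Bytes: (v>>16)&0xFF=14, (v>>8)&0xFF=E9, v&0xFF=30

Answer: 0x14E930 14 E9 30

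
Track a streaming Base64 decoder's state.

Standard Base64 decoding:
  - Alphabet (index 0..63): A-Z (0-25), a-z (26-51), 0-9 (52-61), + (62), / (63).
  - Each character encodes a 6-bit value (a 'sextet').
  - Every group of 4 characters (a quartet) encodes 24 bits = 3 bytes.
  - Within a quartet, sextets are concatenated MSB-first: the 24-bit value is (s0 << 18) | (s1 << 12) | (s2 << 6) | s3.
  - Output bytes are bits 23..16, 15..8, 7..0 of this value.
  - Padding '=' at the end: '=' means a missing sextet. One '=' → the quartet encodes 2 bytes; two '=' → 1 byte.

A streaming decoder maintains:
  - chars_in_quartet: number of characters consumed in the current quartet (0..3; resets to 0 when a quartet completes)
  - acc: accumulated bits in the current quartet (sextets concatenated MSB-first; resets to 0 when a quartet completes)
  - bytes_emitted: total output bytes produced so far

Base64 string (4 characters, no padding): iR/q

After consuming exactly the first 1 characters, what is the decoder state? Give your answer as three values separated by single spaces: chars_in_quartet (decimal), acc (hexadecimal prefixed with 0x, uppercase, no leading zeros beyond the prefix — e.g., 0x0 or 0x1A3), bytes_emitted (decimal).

Answer: 1 0x22 0

Derivation:
After char 0 ('i'=34): chars_in_quartet=1 acc=0x22 bytes_emitted=0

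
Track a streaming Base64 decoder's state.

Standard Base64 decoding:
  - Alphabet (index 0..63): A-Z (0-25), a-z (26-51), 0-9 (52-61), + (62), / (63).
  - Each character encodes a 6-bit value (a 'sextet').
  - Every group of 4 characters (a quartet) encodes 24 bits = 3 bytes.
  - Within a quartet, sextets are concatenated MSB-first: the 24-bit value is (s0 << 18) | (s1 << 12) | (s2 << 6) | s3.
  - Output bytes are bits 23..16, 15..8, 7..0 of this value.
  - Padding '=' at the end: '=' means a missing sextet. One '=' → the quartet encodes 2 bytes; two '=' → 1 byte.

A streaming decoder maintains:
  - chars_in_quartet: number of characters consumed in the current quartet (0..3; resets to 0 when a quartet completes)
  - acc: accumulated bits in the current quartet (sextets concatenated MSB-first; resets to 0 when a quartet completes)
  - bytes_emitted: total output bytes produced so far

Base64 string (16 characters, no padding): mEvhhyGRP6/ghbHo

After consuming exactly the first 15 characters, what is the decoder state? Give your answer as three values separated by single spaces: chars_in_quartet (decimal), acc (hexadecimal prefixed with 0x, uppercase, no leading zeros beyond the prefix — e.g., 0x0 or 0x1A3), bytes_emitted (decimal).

Answer: 3 0x216C7 9

Derivation:
After char 0 ('m'=38): chars_in_quartet=1 acc=0x26 bytes_emitted=0
After char 1 ('E'=4): chars_in_quartet=2 acc=0x984 bytes_emitted=0
After char 2 ('v'=47): chars_in_quartet=3 acc=0x2612F bytes_emitted=0
After char 3 ('h'=33): chars_in_quartet=4 acc=0x984BE1 -> emit 98 4B E1, reset; bytes_emitted=3
After char 4 ('h'=33): chars_in_quartet=1 acc=0x21 bytes_emitted=3
After char 5 ('y'=50): chars_in_quartet=2 acc=0x872 bytes_emitted=3
After char 6 ('G'=6): chars_in_quartet=3 acc=0x21C86 bytes_emitted=3
After char 7 ('R'=17): chars_in_quartet=4 acc=0x872191 -> emit 87 21 91, reset; bytes_emitted=6
After char 8 ('P'=15): chars_in_quartet=1 acc=0xF bytes_emitted=6
After char 9 ('6'=58): chars_in_quartet=2 acc=0x3FA bytes_emitted=6
After char 10 ('/'=63): chars_in_quartet=3 acc=0xFEBF bytes_emitted=6
After char 11 ('g'=32): chars_in_quartet=4 acc=0x3FAFE0 -> emit 3F AF E0, reset; bytes_emitted=9
After char 12 ('h'=33): chars_in_quartet=1 acc=0x21 bytes_emitted=9
After char 13 ('b'=27): chars_in_quartet=2 acc=0x85B bytes_emitted=9
After char 14 ('H'=7): chars_in_quartet=3 acc=0x216C7 bytes_emitted=9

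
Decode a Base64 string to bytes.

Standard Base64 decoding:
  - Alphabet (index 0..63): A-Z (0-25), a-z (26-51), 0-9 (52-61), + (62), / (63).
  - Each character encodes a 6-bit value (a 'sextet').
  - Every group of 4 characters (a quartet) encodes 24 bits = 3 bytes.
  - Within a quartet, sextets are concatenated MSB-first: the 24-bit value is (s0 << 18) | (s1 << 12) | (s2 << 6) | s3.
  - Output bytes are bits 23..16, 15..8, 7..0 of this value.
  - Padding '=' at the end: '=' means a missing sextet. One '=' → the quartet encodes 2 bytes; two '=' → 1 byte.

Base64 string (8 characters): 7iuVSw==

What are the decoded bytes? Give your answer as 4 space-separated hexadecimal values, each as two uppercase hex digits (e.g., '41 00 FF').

Answer: EE 2B 95 4B

Derivation:
After char 0 ('7'=59): chars_in_quartet=1 acc=0x3B bytes_emitted=0
After char 1 ('i'=34): chars_in_quartet=2 acc=0xEE2 bytes_emitted=0
After char 2 ('u'=46): chars_in_quartet=3 acc=0x3B8AE bytes_emitted=0
After char 3 ('V'=21): chars_in_quartet=4 acc=0xEE2B95 -> emit EE 2B 95, reset; bytes_emitted=3
After char 4 ('S'=18): chars_in_quartet=1 acc=0x12 bytes_emitted=3
After char 5 ('w'=48): chars_in_quartet=2 acc=0x4B0 bytes_emitted=3
Padding '==': partial quartet acc=0x4B0 -> emit 4B; bytes_emitted=4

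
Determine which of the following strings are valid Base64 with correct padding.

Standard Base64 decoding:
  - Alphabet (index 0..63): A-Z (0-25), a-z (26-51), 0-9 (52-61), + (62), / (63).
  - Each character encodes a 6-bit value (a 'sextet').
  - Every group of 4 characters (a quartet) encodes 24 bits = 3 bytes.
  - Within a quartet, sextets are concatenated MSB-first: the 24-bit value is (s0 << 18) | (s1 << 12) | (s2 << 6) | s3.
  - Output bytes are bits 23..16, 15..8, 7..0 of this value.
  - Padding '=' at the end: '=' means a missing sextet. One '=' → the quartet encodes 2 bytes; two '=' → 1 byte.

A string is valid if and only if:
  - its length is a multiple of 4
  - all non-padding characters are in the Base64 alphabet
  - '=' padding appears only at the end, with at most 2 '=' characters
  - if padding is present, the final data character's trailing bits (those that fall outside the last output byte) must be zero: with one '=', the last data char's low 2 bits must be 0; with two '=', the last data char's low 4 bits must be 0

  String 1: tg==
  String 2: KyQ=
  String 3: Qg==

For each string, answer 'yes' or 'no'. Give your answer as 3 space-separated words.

Answer: yes yes yes

Derivation:
String 1: 'tg==' → valid
String 2: 'KyQ=' → valid
String 3: 'Qg==' → valid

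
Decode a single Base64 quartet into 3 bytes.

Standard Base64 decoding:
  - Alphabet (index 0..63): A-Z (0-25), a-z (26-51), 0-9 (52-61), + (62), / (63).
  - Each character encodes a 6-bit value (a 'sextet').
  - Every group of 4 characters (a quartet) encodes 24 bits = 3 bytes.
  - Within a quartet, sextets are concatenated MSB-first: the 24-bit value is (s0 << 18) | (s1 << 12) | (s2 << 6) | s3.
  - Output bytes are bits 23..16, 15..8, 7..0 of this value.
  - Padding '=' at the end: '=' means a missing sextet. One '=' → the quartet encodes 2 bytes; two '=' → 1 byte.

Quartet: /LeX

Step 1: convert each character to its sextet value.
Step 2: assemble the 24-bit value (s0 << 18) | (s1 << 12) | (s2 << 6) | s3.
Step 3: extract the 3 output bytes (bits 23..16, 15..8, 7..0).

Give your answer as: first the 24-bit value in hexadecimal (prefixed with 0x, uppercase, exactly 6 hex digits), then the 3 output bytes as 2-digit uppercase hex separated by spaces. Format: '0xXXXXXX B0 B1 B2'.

Sextets: /=63, L=11, e=30, X=23
24-bit: (63<<18) | (11<<12) | (30<<6) | 23
      = 0xFC0000 | 0x00B000 | 0x000780 | 0x000017
      = 0xFCB797
Bytes: (v>>16)&0xFF=FC, (v>>8)&0xFF=B7, v&0xFF=97

Answer: 0xFCB797 FC B7 97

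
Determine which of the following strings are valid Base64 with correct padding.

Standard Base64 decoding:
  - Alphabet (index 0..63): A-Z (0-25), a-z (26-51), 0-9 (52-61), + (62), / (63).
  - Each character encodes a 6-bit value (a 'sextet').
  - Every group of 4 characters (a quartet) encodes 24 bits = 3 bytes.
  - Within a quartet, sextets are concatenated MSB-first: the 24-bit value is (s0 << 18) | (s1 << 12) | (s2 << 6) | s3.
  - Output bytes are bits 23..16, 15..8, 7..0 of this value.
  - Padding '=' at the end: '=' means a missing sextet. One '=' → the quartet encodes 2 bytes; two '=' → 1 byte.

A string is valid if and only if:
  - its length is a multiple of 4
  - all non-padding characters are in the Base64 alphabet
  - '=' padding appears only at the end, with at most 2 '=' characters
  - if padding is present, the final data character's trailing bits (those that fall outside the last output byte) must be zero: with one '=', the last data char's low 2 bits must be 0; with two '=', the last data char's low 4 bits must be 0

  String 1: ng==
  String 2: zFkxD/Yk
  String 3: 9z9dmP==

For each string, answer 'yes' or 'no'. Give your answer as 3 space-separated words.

String 1: 'ng==' → valid
String 2: 'zFkxD/Yk' → valid
String 3: '9z9dmP==' → invalid (bad trailing bits)

Answer: yes yes no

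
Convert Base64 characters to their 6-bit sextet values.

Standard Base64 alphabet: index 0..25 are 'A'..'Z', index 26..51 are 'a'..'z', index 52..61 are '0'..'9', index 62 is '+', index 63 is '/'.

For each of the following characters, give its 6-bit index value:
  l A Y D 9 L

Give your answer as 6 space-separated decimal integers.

Answer: 37 0 24 3 61 11

Derivation:
'l': a..z range, 26 + ord('l') − ord('a') = 37
'A': A..Z range, ord('A') − ord('A') = 0
'Y': A..Z range, ord('Y') − ord('A') = 24
'D': A..Z range, ord('D') − ord('A') = 3
'9': 0..9 range, 52 + ord('9') − ord('0') = 61
'L': A..Z range, ord('L') − ord('A') = 11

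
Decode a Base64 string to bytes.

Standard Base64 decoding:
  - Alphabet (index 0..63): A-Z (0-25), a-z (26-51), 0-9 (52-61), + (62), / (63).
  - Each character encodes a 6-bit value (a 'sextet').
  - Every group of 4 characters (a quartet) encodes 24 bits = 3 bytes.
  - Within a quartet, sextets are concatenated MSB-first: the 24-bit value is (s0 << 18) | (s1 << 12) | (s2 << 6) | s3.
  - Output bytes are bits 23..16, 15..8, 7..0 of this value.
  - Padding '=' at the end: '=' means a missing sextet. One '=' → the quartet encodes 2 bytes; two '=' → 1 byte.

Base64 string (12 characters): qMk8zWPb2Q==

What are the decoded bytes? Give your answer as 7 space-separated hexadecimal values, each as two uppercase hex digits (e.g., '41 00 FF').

After char 0 ('q'=42): chars_in_quartet=1 acc=0x2A bytes_emitted=0
After char 1 ('M'=12): chars_in_quartet=2 acc=0xA8C bytes_emitted=0
After char 2 ('k'=36): chars_in_quartet=3 acc=0x2A324 bytes_emitted=0
After char 3 ('8'=60): chars_in_quartet=4 acc=0xA8C93C -> emit A8 C9 3C, reset; bytes_emitted=3
After char 4 ('z'=51): chars_in_quartet=1 acc=0x33 bytes_emitted=3
After char 5 ('W'=22): chars_in_quartet=2 acc=0xCD6 bytes_emitted=3
After char 6 ('P'=15): chars_in_quartet=3 acc=0x3358F bytes_emitted=3
After char 7 ('b'=27): chars_in_quartet=4 acc=0xCD63DB -> emit CD 63 DB, reset; bytes_emitted=6
After char 8 ('2'=54): chars_in_quartet=1 acc=0x36 bytes_emitted=6
After char 9 ('Q'=16): chars_in_quartet=2 acc=0xD90 bytes_emitted=6
Padding '==': partial quartet acc=0xD90 -> emit D9; bytes_emitted=7

Answer: A8 C9 3C CD 63 DB D9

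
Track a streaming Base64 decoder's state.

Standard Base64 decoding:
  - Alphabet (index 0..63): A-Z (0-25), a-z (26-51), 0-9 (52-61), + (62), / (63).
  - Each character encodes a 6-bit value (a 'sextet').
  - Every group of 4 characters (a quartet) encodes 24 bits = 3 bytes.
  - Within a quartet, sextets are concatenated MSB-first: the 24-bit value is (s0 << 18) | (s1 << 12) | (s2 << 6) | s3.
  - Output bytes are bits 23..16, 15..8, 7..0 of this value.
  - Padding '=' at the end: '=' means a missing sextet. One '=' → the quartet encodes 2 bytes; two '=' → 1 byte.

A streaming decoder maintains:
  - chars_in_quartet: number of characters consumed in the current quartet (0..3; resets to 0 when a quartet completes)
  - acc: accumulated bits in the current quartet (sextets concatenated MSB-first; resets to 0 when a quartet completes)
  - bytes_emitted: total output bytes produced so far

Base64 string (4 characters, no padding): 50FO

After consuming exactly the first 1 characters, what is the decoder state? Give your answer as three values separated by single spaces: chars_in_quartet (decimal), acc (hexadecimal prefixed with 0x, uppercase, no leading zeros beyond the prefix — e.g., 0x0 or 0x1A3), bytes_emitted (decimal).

Answer: 1 0x39 0

Derivation:
After char 0 ('5'=57): chars_in_quartet=1 acc=0x39 bytes_emitted=0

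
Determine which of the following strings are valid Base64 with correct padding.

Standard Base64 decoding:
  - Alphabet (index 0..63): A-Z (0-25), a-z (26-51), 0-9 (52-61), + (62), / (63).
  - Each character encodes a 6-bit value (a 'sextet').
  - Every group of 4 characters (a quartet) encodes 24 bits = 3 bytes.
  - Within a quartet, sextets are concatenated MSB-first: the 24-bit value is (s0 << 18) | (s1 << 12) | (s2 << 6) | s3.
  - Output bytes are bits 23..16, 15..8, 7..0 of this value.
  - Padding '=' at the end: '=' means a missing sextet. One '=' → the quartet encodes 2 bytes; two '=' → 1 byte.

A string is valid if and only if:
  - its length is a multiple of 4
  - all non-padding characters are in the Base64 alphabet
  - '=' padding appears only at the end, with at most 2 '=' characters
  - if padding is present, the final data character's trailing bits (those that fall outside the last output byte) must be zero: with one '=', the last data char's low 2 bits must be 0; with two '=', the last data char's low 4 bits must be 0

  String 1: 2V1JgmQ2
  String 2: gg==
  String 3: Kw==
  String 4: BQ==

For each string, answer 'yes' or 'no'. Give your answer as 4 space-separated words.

String 1: '2V1JgmQ2' → valid
String 2: 'gg==' → valid
String 3: 'Kw==' → valid
String 4: 'BQ==' → valid

Answer: yes yes yes yes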